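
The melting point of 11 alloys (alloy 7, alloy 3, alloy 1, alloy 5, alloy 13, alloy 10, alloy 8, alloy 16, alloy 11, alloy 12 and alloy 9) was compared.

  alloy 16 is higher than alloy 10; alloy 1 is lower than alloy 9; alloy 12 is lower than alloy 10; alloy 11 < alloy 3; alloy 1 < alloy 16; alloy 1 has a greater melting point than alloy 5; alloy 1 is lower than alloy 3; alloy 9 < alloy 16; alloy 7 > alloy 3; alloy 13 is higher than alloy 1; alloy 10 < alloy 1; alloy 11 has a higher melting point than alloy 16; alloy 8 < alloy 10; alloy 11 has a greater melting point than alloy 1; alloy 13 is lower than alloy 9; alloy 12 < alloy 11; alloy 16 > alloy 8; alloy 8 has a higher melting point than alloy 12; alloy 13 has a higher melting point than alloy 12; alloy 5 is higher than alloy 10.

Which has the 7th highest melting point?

alloy 1

The consecutive relations fix a unique order: alloy 12 < alloy 8 < alloy 10 < alloy 5 < alloy 1 < alloy 13 < alloy 9 < alloy 16 < alloy 11 < alloy 3 < alloy 7.
The 7th largest is alloy 1.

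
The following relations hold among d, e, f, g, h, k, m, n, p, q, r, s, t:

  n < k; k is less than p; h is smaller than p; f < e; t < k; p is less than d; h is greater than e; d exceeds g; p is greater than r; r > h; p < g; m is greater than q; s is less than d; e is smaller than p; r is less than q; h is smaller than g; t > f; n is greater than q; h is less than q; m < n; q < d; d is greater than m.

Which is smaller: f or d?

f < e and e < h give f < h.
With h < r: f < e < h < r.
With r < q: f < e < h < r < q.
With q < m: f < e < h < r < q < m.
Then m < n extends the chain to n.
Then n < k extends the chain to k.
Then k < p extends the chain to p.
With p < g: f < e < h < r < q < m < n < k < p < g.
With g < d: f < e < h < r < q < m < n < k < p < g < d.
So f < d; f is the smaller of the two.

f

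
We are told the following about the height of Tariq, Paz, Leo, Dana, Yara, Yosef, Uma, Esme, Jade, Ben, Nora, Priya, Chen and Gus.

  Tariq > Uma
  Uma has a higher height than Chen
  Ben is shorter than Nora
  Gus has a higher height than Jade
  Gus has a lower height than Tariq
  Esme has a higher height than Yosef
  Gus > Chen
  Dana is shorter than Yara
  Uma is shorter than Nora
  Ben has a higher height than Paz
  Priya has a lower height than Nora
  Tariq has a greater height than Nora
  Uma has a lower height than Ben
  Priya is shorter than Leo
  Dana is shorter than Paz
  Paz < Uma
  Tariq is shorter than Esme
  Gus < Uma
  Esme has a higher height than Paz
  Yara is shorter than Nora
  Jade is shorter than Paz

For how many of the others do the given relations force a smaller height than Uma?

5

From Uma the given relations immediately reach Chen, Paz, Gus.
From those, Dana, Jade — 5 in total.
No other element is forced below Uma by the given relations, so the count is 5.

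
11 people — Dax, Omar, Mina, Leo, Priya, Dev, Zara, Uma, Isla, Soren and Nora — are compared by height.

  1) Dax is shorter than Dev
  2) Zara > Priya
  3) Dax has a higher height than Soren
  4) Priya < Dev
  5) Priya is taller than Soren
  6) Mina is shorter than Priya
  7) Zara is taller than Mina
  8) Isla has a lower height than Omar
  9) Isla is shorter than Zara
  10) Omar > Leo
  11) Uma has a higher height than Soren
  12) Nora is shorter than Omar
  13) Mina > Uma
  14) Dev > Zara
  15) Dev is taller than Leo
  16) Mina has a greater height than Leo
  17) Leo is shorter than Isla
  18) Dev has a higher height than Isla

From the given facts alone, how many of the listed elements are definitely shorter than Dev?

8

The elements the relations force below Dev are Soren, Leo, Isla, Uma, Mina, Priya, Zara, Dax — no chain reaches any other.
That is 8.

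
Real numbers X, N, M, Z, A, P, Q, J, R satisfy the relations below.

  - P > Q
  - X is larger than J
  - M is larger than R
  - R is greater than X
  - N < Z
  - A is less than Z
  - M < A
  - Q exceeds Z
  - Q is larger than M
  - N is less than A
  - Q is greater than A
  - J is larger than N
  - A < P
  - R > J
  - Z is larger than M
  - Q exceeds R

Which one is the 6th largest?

R

Chaining the given pairs: N < J < X < R < M < A < Z < Q < P.
The 6th largest is R.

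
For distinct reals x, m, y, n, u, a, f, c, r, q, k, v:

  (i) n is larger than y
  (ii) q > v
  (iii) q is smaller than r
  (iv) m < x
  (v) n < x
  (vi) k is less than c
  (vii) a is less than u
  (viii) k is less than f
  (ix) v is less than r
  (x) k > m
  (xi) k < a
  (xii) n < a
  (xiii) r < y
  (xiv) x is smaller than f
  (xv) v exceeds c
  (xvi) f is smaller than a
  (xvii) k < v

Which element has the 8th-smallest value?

Piecing the relations together gives one ordering: m < k < c < v < q < r < y < n < x < f < a < u.
Counting 8 from the smallest end gives n.

n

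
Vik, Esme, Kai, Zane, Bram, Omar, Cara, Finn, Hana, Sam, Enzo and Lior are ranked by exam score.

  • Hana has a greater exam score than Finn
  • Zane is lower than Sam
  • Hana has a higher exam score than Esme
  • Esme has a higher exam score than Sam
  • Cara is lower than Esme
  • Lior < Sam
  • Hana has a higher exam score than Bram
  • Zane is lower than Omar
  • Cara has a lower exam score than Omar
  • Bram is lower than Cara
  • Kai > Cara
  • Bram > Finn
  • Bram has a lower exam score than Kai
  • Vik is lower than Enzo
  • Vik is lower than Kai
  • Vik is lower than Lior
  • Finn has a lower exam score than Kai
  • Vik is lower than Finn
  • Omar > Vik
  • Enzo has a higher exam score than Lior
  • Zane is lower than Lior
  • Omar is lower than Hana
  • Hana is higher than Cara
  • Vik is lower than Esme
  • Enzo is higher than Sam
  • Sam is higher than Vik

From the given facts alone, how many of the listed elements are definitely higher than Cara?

The elements the relations force above Cara are Esme, Omar, Hana, Kai — no chain reaches any other.
That is 4.

4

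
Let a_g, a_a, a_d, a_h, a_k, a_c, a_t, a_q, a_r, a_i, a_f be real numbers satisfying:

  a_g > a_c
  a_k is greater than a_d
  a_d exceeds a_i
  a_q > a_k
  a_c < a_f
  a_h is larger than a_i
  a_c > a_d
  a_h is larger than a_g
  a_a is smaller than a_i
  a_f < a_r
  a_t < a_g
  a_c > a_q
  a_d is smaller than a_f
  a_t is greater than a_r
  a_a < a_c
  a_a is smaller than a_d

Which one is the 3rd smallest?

Piecing the relations together gives one ordering: a_a < a_i < a_d < a_k < a_q < a_c < a_f < a_r < a_t < a_g < a_h.
Counting 3 from the smallest end gives a_d.

a_d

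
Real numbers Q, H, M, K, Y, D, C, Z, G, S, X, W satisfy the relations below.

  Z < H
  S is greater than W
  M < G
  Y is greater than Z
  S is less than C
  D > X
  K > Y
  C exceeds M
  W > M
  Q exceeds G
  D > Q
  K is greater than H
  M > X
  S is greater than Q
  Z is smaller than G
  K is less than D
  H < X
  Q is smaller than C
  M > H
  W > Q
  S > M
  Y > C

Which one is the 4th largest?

Chaining the given pairs: Z < H < X < M < G < Q < W < S < C < Y < K < D.
The 4th largest is C.

C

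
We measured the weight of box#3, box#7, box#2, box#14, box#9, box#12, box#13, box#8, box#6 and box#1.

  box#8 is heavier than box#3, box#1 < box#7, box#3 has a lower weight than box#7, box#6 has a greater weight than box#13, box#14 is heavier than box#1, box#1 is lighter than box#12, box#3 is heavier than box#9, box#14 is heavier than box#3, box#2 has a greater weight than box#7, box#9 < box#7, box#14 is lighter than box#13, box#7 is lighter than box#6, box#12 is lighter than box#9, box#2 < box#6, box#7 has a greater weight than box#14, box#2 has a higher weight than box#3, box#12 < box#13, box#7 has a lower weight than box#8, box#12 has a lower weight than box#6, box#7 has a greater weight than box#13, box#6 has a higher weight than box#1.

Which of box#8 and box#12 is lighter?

box#12 < box#9 < box#3 < box#14 < box#13 < box#7 < box#8, by transitivity through box#9, box#3, box#14, box#13, box#7.
So box#12 < box#8; box#12 is the lighter of the two.

box#12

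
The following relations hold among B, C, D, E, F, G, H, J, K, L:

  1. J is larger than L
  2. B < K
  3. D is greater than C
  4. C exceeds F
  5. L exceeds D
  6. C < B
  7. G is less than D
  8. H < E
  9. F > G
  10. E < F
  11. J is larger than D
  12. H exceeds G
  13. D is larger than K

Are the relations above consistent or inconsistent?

Every relation is compatible with G < H < E < F < C < B < K < D < L < J; the set is consistent.

consistent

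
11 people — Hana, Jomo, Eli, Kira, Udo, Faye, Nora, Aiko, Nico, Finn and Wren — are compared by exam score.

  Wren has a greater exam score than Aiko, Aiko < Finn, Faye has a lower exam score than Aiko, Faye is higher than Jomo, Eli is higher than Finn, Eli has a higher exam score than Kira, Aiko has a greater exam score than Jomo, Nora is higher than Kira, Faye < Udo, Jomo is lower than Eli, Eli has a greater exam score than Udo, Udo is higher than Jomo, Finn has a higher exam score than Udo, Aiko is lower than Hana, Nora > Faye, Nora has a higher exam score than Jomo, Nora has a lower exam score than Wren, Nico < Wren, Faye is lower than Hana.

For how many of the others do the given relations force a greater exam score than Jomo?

8

The elements the relations force above Jomo are Faye, Nora, Udo, Aiko, Hana, Finn, Eli, Wren — no chain reaches any other.
That is 8.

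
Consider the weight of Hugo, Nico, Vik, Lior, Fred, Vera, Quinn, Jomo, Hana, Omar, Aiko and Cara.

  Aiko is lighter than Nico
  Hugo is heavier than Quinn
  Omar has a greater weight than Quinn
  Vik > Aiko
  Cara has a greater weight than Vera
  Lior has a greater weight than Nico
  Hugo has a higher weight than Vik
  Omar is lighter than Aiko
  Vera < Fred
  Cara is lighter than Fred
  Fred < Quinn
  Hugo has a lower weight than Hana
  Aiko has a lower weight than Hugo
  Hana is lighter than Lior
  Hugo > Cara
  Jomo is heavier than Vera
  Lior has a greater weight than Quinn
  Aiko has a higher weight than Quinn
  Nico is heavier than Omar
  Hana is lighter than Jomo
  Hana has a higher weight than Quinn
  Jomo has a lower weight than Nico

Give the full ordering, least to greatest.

Nothing is placed below Vera, so it is least; from there Vera < Cara; Cara < Fred; Fred < Quinn; Quinn < Omar; Omar < Aiko; Aiko < Vik; Vik < Hugo; Hugo < Hana; Hana < Jomo; Jomo < Nico; Nico < Lior, each given directly.

Vera < Cara < Fred < Quinn < Omar < Aiko < Vik < Hugo < Hana < Jomo < Nico < Lior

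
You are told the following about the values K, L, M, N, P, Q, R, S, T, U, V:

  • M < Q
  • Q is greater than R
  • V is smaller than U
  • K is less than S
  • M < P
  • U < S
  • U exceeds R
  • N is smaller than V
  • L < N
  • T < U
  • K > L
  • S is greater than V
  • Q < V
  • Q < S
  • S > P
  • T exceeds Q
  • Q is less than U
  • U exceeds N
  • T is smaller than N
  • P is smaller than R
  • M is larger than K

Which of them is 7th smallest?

T

Chaining the given pairs: L < K < M < P < R < Q < T < N < V < U < S.
The 7th smallest is T.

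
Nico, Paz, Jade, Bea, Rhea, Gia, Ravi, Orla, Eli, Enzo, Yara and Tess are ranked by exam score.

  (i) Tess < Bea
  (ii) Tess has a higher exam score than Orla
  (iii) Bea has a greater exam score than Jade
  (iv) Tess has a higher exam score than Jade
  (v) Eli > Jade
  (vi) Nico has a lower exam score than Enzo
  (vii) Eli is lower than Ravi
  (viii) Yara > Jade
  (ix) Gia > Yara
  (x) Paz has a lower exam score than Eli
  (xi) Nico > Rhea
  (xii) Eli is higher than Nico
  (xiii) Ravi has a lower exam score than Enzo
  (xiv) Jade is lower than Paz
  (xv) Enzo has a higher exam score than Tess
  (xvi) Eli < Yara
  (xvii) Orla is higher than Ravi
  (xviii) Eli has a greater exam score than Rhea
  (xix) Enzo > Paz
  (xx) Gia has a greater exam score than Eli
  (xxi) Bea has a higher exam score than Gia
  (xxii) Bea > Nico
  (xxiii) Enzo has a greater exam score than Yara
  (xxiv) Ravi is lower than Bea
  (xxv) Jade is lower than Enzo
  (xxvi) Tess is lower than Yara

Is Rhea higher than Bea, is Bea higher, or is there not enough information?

Bea

Chaining the given relations: Rhea < Nico < Eli < Ravi < Orla < Tess < Yara < Gia < Bea.
So Bea is higher.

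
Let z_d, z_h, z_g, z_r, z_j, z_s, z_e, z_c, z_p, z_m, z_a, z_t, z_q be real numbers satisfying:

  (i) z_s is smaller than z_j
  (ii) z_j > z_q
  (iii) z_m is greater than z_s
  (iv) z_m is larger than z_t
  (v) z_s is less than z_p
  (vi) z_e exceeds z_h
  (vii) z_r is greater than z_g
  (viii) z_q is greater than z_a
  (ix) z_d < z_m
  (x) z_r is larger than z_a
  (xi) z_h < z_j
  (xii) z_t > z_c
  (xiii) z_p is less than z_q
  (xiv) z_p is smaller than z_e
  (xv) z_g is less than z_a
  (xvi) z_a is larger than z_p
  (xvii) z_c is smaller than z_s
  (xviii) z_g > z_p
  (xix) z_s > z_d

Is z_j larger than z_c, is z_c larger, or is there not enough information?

z_j

z_c < z_s and z_s < z_p give z_c < z_p.
With z_p < z_g: z_c < z_s < z_p < z_g.
Then z_g < z_a extends the chain to z_a.
With z_a < z_q: z_c < z_s < z_p < z_g < z_a < z_q.
Then z_q < z_j extends the chain to z_j.
So z_j is larger.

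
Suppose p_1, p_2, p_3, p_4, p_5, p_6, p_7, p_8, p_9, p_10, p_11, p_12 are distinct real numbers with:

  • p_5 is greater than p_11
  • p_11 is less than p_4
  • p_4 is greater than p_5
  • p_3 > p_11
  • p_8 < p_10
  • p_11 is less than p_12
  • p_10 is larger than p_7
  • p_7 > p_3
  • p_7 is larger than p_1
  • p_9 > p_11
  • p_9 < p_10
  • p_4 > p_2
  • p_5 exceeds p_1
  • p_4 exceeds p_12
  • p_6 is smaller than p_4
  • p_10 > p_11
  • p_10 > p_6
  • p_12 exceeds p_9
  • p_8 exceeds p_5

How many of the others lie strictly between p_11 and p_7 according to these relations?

1

The relations place p_11 below p_7. An element lies strictly between them when it is forced above p_11 and also forced below p_7.
Above p_11: {p_5, p_3, p_9, p_12, p_8, p_10, p_4}. Below p_7: {p_1, p_3}.
Intersection: {p_3} — 1.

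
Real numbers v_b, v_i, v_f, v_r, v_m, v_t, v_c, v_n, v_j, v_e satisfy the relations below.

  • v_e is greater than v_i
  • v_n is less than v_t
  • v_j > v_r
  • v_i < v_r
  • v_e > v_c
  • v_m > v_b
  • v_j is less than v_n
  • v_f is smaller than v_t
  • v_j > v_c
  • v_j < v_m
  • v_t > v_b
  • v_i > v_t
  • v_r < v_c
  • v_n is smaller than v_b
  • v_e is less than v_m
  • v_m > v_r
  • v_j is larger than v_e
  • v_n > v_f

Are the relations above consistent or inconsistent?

inconsistent

We have v_j < v_n stated directly, yet also v_n < v_b < v_t < v_i < v_r < v_c < v_e < v_j by chaining the others — so v_n < v_j. Contradiction.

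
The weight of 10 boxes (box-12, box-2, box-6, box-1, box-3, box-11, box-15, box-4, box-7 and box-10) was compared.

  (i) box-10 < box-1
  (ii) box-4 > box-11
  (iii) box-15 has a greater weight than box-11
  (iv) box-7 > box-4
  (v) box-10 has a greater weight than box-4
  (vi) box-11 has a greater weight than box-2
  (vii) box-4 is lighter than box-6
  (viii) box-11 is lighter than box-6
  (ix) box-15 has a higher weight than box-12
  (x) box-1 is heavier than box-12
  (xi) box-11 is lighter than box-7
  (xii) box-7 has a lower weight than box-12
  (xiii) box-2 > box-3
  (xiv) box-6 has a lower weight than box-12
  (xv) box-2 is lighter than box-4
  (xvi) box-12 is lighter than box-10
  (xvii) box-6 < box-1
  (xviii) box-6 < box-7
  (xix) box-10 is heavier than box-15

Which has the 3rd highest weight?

The consecutive relations fix a unique order: box-3 < box-2 < box-11 < box-4 < box-6 < box-7 < box-12 < box-15 < box-10 < box-1.
Counting 3 from the largest end gives box-15.

box-15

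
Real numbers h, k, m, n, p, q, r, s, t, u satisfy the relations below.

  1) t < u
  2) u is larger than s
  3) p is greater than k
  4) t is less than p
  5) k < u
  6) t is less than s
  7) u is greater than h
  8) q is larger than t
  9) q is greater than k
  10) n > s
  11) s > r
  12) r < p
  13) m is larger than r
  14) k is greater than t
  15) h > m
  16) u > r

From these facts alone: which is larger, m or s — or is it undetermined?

undetermined

Following every chain through s: above s we get n, u; below s we get r, t.
m is not reached, and no chain runs the other way from m to s.
So the given relations leave the order of s and m undetermined.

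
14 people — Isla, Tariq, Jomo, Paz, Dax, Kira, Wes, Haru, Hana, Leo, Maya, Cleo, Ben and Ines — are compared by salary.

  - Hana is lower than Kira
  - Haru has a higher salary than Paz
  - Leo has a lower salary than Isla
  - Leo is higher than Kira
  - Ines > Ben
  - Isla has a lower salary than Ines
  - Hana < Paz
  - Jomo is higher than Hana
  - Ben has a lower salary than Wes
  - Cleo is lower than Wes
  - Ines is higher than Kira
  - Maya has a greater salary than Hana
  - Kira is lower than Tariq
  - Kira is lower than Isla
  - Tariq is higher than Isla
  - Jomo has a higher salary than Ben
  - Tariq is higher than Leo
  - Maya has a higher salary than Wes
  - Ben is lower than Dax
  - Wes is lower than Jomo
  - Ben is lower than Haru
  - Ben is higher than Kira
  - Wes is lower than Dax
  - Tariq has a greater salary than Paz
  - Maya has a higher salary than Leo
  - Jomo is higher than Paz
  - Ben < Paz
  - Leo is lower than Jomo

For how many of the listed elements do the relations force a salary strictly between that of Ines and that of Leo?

1

Chaining upward from Leo reaches: Maya, Isla, Jomo, Tariq.
Chaining downward from Ines reaches: Hana, Kira, Ben, Isla.
Strictly between Leo and Ines are those in both lists: Isla — 1 element.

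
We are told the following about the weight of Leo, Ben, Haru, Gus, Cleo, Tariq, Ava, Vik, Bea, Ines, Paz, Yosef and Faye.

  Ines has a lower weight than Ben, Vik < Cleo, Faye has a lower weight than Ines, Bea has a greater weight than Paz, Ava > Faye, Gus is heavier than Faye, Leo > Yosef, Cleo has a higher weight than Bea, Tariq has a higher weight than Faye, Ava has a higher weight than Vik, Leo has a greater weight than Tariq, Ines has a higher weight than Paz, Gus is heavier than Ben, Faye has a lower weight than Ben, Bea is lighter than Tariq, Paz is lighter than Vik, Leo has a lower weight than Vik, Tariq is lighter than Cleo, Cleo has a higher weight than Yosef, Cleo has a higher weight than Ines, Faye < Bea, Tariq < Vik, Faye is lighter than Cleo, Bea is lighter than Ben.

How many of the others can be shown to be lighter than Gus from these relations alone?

5

From Gus the given relations immediately reach Faye, Ben.
From those, Bea, Ines — 4 in total.
From those, Paz — 5 in total.
No other element is forced below Gus by the given relations, so the count is 5.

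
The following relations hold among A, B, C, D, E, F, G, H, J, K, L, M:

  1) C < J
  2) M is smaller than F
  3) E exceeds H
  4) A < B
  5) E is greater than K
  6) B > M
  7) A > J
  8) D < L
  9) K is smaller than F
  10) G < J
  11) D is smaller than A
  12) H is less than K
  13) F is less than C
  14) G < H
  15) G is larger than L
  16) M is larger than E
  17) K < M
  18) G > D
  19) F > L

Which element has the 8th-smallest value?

F

Chaining the given pairs: D < L < G < H < K < E < M < F < C < J < A < B.
Counting 8 from the smallest end gives F.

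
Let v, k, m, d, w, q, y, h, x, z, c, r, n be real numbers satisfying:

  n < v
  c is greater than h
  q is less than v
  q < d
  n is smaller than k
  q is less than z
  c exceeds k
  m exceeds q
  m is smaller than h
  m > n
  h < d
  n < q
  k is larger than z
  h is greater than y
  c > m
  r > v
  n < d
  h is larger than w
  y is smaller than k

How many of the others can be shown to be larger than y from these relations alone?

The elements the relations force above y are h, d, k, c — no chain reaches any other.
That is 4.

4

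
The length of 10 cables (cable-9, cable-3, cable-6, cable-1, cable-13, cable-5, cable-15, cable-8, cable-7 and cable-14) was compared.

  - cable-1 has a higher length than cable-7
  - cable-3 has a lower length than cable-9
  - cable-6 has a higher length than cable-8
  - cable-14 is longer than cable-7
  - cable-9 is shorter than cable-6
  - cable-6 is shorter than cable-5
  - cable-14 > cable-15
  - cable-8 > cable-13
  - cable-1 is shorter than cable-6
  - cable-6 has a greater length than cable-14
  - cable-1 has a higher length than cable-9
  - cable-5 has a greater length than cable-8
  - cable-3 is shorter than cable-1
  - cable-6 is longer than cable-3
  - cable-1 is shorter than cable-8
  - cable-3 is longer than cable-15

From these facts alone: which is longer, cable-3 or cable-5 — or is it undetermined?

cable-5

cable-3 < cable-9 and cable-9 < cable-1 give cable-3 < cable-1.
Then cable-1 < cable-8 extends the chain to cable-8.
With cable-8 < cable-6: cable-3 < cable-9 < cable-1 < cable-8 < cable-6.
With cable-6 < cable-5: cable-3 < cable-9 < cable-1 < cable-8 < cable-6 < cable-5.
So cable-5 is longer.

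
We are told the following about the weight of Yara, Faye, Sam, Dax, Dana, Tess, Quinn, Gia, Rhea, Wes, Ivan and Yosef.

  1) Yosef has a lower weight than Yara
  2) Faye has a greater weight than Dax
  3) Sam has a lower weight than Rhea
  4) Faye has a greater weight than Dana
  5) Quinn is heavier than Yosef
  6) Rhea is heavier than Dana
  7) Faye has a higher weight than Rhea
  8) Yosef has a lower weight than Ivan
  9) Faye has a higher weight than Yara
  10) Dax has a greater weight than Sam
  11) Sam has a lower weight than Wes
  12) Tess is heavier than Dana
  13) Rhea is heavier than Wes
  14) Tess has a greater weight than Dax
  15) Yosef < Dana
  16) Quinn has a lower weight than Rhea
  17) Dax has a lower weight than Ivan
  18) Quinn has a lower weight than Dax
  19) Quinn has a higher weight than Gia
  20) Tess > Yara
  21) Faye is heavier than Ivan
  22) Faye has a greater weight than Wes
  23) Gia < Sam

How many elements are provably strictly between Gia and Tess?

The relations place Gia below Tess. An element lies strictly between them when it is forced above Gia and also forced below Tess.
Above Gia: {Quinn, Sam, Wes, Dax, Ivan, Rhea, Faye}. Below Tess: {Yosef, Quinn, Sam, Dana, Yara, Dax}.
Intersection: {Quinn, Sam, Dax} — 3.

3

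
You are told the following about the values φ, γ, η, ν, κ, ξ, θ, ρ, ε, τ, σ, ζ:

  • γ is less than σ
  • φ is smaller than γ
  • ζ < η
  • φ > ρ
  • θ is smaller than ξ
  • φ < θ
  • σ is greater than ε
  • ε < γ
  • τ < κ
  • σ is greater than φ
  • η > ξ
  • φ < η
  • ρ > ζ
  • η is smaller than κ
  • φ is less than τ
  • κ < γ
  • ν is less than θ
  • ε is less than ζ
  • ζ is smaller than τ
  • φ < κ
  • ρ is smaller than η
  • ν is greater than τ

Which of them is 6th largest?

θ

Chaining the given pairs: ε < ζ < ρ < φ < τ < ν < θ < ξ < η < κ < γ < σ.
The 6th largest is θ.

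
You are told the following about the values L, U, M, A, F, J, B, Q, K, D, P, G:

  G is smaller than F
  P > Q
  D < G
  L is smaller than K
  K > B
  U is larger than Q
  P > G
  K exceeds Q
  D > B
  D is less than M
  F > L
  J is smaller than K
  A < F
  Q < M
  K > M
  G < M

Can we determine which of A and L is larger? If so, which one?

Following every chain through A: above A we get F.
L is not reached, and no chain runs the other way from L to A.
So the given relations leave the order of A and L undetermined.

undetermined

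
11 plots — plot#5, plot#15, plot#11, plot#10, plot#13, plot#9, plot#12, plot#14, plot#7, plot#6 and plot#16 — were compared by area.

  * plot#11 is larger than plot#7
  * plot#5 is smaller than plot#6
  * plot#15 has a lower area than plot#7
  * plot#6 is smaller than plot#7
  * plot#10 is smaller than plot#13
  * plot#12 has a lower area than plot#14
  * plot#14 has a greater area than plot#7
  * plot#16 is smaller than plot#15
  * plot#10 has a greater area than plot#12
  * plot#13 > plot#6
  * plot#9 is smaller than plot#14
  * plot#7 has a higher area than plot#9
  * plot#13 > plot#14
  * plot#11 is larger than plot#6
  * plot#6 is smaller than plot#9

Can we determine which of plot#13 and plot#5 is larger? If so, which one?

plot#13

Following the relations from plot#5: plot#5 < plot#6 < plot#9 < plot#14 < plot#13.
So plot#13 is larger.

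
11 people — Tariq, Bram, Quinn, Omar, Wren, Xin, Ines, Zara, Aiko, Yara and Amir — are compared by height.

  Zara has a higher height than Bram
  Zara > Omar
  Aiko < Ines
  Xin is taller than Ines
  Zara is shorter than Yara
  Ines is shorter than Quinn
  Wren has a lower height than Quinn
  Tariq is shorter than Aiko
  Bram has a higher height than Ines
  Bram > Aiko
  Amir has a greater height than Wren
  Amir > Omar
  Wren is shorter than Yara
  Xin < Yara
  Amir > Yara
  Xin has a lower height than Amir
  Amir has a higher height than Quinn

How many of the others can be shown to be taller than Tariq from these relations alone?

8

The elements the relations force above Tariq are Aiko, Ines, Bram, Zara, Quinn, Xin, Yara, Amir — no chain reaches any other.
That is 8.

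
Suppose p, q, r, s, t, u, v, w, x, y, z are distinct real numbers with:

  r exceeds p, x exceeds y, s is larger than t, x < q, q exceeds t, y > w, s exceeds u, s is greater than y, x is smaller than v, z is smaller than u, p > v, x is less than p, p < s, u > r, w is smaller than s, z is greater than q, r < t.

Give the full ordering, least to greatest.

The consecutive links are each given: w < y; y < x; x < v; v < p; p < r; r < t; t < q; q < z; z < u; u < s.

w < y < x < v < p < r < t < q < z < u < s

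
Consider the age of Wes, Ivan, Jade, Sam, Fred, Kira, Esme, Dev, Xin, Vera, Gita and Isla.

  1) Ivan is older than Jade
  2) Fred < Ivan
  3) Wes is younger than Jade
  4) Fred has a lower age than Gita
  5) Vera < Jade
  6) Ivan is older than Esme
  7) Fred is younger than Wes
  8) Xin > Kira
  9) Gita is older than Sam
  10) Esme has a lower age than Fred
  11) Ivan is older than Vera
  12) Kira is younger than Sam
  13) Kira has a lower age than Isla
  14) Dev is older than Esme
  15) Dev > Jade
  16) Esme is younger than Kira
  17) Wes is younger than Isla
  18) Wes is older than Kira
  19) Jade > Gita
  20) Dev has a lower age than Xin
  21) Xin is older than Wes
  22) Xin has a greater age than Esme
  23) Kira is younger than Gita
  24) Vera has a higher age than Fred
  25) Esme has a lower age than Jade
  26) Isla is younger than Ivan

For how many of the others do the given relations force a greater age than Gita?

Directly above Gita: Jade.
One step further: Dev, Ivan (3 so far).
One step further: Xin (4 so far).
Nothing else is reachable above Gita; 4 in all.

4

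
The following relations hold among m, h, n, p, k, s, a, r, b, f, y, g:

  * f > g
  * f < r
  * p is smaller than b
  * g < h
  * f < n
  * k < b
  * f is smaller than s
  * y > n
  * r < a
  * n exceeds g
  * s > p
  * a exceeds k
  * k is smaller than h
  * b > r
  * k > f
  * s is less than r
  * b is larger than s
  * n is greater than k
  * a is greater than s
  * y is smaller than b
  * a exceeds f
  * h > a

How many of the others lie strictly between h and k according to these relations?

Chaining upward from k reaches: n, y, a, b.
Chaining downward from h reaches: g, p, f, s, r, a.
Strictly between k and h are those in both lists: a — 1 element.

1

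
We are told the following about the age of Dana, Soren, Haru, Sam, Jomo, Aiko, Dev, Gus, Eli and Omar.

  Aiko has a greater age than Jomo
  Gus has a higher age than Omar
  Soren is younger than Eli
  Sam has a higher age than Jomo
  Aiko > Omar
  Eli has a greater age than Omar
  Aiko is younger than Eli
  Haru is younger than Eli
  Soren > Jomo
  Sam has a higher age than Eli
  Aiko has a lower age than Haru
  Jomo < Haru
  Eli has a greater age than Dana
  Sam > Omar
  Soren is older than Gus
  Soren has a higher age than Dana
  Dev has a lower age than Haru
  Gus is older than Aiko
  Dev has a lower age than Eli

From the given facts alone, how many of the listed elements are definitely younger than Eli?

8

From Eli the given relations immediately reach Dana, Dev, Omar, Aiko, Haru, Soren.
From those, Jomo, Gus — 8 in total.
Nothing else is reachable below Eli; 8 in all.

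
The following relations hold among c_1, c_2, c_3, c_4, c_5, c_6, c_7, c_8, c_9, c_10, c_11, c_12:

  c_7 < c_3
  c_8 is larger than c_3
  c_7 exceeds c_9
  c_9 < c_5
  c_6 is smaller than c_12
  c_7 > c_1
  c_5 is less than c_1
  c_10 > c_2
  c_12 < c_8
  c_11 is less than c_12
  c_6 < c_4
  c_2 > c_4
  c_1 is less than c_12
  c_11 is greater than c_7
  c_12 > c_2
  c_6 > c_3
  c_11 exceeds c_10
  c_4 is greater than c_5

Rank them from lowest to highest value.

Nothing is placed below c_9, so it is least; from there c_9 < c_5; c_5 < c_1; c_1 < c_7; c_7 < c_3; c_3 < c_6; c_6 < c_4; c_4 < c_2; c_2 < c_10; c_10 < c_11; c_11 < c_12; c_12 < c_8, each given directly.

c_9 < c_5 < c_1 < c_7 < c_3 < c_6 < c_4 < c_2 < c_10 < c_11 < c_12 < c_8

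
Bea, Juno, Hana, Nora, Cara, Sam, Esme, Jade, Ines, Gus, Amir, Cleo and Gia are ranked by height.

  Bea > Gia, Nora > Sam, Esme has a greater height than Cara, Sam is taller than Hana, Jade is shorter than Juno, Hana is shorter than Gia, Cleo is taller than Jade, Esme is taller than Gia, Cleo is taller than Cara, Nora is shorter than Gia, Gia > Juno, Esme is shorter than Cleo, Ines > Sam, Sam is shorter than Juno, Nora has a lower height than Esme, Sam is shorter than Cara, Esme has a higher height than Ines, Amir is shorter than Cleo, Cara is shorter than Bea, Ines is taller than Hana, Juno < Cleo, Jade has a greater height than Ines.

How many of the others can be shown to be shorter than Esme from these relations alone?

8

The elements the relations force below Esme are Hana, Sam, Ines, Cara, Jade, Juno, Nora, Gia — no chain reaches any other.
That is 8.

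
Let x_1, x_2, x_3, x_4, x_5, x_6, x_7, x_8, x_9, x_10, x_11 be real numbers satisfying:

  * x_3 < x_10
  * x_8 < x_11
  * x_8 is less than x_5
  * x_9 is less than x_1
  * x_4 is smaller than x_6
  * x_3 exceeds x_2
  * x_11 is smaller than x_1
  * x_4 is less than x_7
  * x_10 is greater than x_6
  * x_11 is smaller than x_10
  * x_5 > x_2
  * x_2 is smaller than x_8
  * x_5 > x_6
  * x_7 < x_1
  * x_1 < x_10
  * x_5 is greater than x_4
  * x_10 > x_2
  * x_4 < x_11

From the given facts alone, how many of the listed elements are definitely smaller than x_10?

From x_10 the given relations immediately reach x_2, x_3, x_6, x_11, x_1.
From those, x_4, x_9, x_8, x_7 — 9 in total.
No other element is forced below x_10 by the given relations, so the count is 9.

9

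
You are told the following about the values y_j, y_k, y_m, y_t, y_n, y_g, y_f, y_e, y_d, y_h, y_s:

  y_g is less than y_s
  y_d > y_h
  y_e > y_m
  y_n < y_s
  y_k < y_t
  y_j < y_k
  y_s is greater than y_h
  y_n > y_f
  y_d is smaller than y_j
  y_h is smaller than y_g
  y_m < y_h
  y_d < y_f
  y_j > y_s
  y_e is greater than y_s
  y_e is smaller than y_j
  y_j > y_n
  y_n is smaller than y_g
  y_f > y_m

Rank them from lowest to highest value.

The consecutive links are each given: y_m < y_h; y_h < y_d; y_d < y_f; y_f < y_n; y_n < y_g; y_g < y_s; y_s < y_e; y_e < y_j; y_j < y_k; y_k < y_t.

y_m < y_h < y_d < y_f < y_n < y_g < y_s < y_e < y_j < y_k < y_t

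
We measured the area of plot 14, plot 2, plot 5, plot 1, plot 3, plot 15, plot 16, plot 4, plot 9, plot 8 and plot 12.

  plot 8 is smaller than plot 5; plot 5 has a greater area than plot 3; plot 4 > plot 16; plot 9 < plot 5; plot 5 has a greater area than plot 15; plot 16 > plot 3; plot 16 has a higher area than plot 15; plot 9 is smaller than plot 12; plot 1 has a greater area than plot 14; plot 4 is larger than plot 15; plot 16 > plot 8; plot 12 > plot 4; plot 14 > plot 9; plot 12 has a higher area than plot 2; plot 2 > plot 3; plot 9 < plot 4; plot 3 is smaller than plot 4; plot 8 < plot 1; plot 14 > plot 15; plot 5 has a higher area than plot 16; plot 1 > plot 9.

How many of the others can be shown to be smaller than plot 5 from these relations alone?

The elements the relations force below plot 5 are plot 8, plot 3, plot 9, plot 15, plot 16 — no chain reaches any other.
That is 5.

5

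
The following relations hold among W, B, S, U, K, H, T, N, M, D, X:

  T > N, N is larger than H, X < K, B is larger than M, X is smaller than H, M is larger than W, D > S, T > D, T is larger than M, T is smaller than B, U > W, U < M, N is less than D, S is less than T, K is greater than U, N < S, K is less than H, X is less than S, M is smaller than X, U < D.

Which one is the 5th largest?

N

Piecing the relations together gives one ordering: W < U < M < X < K < H < N < S < D < T < B.
Counting 5 from the largest end gives N.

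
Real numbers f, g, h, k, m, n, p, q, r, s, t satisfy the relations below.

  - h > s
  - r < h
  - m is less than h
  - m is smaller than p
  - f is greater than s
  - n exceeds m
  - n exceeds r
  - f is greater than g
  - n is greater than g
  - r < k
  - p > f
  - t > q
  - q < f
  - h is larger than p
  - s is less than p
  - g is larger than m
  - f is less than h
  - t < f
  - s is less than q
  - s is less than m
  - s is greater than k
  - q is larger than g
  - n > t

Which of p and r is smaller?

The relevant relations are r < k; k < s; s < m; m < g; g < q; q < t; t < f; f < p.
Together: r < k < s < m < g < q < t < f < p.
So r < p; r is the smaller of the two.

r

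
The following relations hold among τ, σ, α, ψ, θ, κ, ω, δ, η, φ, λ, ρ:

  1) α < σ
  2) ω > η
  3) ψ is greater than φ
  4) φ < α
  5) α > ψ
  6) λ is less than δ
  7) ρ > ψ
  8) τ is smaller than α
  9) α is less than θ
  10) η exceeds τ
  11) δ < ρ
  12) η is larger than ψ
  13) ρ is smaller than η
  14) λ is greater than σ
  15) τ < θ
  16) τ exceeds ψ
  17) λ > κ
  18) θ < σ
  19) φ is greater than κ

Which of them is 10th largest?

Piecing the relations together gives one ordering: κ < φ < ψ < τ < α < θ < σ < λ < δ < ρ < η < ω.
The 10th largest is ψ.

ψ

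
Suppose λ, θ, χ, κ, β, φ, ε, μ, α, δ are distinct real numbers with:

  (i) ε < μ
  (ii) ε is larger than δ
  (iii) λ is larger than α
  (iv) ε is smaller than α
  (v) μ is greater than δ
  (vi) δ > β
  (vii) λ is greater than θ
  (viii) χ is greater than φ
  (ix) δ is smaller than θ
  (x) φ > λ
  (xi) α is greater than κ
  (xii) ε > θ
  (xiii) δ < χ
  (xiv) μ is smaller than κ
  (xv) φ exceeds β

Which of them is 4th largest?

α

Chaining the given pairs: β < δ < θ < ε < μ < κ < α < λ < φ < χ.
The 4th largest is α.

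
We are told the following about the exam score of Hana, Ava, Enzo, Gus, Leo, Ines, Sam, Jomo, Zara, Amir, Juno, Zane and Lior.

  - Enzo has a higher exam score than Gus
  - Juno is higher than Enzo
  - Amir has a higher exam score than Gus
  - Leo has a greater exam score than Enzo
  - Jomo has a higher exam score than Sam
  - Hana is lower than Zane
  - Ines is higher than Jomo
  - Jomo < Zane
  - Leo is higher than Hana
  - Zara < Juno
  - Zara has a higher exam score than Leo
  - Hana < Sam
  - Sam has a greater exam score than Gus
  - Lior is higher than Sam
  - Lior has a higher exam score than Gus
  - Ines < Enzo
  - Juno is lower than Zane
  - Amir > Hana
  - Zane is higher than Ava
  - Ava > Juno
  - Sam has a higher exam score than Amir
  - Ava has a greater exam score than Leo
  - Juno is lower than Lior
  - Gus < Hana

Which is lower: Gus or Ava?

Chaining the given relations: Gus < Hana < Amir < Sam < Jomo < Ines < Enzo < Leo < Zara < Juno < Ava.
So Gus < Ava; Gus is the lower of the two.

Gus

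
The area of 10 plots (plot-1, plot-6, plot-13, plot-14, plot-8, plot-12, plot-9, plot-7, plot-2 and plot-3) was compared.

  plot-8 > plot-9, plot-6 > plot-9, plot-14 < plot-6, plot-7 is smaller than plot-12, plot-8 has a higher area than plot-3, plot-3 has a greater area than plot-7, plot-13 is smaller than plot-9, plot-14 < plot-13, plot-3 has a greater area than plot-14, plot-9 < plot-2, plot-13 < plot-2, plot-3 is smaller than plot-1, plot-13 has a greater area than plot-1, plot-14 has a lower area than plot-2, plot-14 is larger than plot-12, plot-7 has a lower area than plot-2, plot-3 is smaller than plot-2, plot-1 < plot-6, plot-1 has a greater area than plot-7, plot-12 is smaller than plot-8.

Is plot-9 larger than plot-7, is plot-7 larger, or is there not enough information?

plot-7 < plot-12 and plot-12 < plot-14 give plot-7 < plot-14.
Then plot-14 < plot-3 extends the chain to plot-3.
With plot-3 < plot-1: plot-7 < plot-12 < plot-14 < plot-3 < plot-1.
With plot-1 < plot-13: plot-7 < plot-12 < plot-14 < plot-3 < plot-1 < plot-13.
With plot-13 < plot-9: plot-7 < plot-12 < plot-14 < plot-3 < plot-1 < plot-13 < plot-9.
So plot-9 is larger.

plot-9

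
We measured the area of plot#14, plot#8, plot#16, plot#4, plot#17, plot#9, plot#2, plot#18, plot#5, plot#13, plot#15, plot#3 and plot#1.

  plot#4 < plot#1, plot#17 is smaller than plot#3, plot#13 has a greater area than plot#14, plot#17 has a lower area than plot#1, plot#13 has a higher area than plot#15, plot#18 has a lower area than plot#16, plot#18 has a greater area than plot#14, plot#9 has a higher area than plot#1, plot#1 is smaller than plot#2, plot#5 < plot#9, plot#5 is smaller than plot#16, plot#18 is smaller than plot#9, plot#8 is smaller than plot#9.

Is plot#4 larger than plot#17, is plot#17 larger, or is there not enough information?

Following every chain through plot#4: above plot#4 we get plot#1, plot#2, plot#9.
plot#17 is not reached, and no chain runs the other way from plot#17 to plot#4.
So the given relations leave the order of plot#4 and plot#17 undetermined.

undetermined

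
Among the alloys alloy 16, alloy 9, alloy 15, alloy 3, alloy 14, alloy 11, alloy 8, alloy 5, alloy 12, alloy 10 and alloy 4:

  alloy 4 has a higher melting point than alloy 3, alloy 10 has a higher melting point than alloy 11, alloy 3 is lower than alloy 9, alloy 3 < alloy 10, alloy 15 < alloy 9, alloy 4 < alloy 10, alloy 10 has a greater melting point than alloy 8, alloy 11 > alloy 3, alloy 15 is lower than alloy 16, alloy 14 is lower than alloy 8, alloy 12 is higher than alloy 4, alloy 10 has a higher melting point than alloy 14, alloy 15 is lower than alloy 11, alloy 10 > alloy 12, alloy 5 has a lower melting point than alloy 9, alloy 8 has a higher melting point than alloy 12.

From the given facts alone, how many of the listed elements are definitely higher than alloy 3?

The elements the relations force above alloy 3 are alloy 9, alloy 4, alloy 12, alloy 8, alloy 11, alloy 10 — no chain reaches any other.
That is 6.

6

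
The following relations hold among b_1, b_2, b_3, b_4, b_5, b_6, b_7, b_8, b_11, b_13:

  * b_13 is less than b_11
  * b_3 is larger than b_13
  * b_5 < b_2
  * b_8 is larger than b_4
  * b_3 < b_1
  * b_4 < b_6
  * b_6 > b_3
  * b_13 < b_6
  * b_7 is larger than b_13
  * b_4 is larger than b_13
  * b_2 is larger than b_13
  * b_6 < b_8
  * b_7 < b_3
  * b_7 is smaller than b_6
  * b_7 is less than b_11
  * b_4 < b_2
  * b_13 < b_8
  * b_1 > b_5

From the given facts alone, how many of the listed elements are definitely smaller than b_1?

The elements the relations force below b_1 are b_13, b_5, b_7, b_3 — no chain reaches any other.
That is 4.

4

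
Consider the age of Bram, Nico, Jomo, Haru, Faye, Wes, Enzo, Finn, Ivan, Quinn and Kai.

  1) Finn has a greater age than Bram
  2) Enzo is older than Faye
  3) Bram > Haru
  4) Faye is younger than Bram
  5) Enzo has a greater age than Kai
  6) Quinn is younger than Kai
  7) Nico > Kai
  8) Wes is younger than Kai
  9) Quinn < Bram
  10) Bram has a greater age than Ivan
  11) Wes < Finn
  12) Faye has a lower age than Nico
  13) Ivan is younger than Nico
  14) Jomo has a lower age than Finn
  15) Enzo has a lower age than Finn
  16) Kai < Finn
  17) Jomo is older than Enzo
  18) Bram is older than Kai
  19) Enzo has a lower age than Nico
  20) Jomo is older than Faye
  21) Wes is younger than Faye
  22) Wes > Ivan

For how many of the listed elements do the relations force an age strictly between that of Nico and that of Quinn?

The relations place Quinn below Nico. An element lies strictly between them when it is forced above Quinn and also forced below Nico.
Above Quinn: {Kai, Enzo, Bram, Jomo, Finn}. Below Nico: {Ivan, Wes, Faye, Kai, Enzo}.
Intersection: {Kai, Enzo} — 2.

2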